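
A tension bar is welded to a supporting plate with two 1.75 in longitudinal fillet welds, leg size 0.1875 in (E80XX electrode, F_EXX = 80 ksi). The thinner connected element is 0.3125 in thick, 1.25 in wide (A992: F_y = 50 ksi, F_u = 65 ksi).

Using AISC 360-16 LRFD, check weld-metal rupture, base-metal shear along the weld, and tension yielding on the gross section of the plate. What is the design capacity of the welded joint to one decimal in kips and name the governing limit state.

16.7 kips (weld metal governs)

Weld metal: throat = 0.707×0.1875 = 0.13256 in, L = 2×1.75 = 3.5 in. φR_n = 0.75 × 0.6 × 80 × 0.13256 × 3.5 = 16.7 kips.
Base metal shear (0.3125 in plate): yield φR_n = 1.0×0.6×50×0.3125×3.5 = 32.8 kips; rupture φR_n = 0.75×0.6×65×0.3125×3.5 = 32.0 kips; take 32.0 kips (rupture).
Tension yield (gross): A_g = 1.25×0.3125 = 0.39063 in². φR_n = 0.90 × 50 × 0.39063 = 17.6 kips.
Governing: min(16.7, 32.0, 17.6) = 16.7 kips → weld metal.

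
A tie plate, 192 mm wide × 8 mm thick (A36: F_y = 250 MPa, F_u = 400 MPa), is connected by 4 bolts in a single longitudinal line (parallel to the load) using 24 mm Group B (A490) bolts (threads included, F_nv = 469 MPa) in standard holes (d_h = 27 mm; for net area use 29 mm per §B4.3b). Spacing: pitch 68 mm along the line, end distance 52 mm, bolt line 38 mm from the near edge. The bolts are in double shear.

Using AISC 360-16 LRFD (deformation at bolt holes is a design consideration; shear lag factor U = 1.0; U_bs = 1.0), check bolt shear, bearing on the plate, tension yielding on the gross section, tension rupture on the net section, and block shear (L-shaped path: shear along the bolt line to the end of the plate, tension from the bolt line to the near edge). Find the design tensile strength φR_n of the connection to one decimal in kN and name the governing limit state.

Bolt shear: A_b = π(24)²/4 = 452.39 mm². φR_n = 0.75 × 469 × 452.39 × 4 × 2 = 1273.0 kN.
Bearing (8 mm plate, F_u = 400 MPa): end bolts L_c = 52 − 27/2 = 38.5, R_n = min(1.2×38.5×8×400, 2.4×24×8×400) = 147.84 kN/bolt; interior L_c = 68 − 27 = 41, R_n = 157.44 kN/bolt. φR_n = 0.75 × (1×147.84 + 3×157.44) = 465.1 kN.
Tension yield (gross): A_g = 192×8 = 1536 mm². φR_n = 0.90 × 250 × 1536 = 345.6 kN.
Tension rupture (net): A_n = (192 − 1×29)×8 = 1304 mm² (U = 1.0, A_e = A_n). φR_n = 0.75 × 400 × 1304 = 391.2 kN.
Block shear: shear path 1×[52+3×68] = 1×256 mm, A_gv = 2048, A_nv = 1×(256 − 3.5×29)×8 = 1236 mm²; tension to near edge: (38 − 0.5×29)×8 = 188 mm². R_n = min(0.6×400×1236, 0.6×250×2048) + 1.0×400×188 = min(296.64, 307.2) + 75.2 = 371.84 kN. φR_n = 0.75 × 371.84 = 278.9 kN.
Governing: min(1273.0, 465.1, 345.6, 391.2, 278.9) = 278.9 kN → block shear.

278.9 kN (block shear governs)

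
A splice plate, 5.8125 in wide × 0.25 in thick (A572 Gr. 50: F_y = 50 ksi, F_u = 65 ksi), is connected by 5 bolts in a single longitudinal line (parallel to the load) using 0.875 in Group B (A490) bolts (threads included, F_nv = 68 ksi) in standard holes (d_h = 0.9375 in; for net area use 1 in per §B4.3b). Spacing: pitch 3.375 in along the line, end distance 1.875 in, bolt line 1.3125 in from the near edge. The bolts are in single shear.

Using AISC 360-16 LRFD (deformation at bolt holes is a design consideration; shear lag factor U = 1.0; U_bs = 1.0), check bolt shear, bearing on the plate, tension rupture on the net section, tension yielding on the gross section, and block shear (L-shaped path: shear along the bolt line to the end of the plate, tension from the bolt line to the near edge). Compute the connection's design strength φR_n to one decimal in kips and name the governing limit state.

58.7 kips (net-section rupture governs)

Bolt shear: A_b = π(0.875)²/4 = 0.60132 in². φR_n = 0.75 × 68 × 0.60132 × 5 × 1 = 153.3 kips.
Bearing (0.25 in plate, F_u = 65 ksi): end bolts L_c = 1.875 − 0.9375/2 = 1.40625, R_n = min(1.2×1.40625×0.25×65, 2.4×0.875×0.25×65) = 27.422 kips/bolt; interior L_c = 3.375 − 0.9375 = 2.4375, R_n = 34.125 kips/bolt. φR_n = 0.75 × (1×27.422 + 4×34.125) = 122.9 kips.
Tension rupture (net): A_n = (5.8125 − 1×1)×0.25 = 1.2031 in² (U = 1.0, A_e = A_n). φR_n = 0.75 × 65 × 1.2031 = 58.7 kips.
Tension yield (gross): A_g = 5.8125×0.25 = 1.4531 in². φR_n = 0.90 × 50 × 1.4531 = 65.4 kips.
Block shear: shear path 1×[1.875+4×3.375] = 1×15.375 in, A_gv = 3.8438, A_nv = 1×(15.375 − 4.5×1)×0.25 = 2.7188 in²; tension to near edge: (1.3125 − 0.5×1)×0.25 = 0.20313 in². R_n = min(0.6×65×2.7188, 0.6×50×3.8438) + 1.0×65×0.20313 = min(106.03, 115.31) + 13.203 = 119.23 kips. φR_n = 0.75 × 119.23 = 89.4 kips.
Governing: min(153.3, 122.9, 58.7, 65.4, 89.4) = 58.7 kips → net-section rupture.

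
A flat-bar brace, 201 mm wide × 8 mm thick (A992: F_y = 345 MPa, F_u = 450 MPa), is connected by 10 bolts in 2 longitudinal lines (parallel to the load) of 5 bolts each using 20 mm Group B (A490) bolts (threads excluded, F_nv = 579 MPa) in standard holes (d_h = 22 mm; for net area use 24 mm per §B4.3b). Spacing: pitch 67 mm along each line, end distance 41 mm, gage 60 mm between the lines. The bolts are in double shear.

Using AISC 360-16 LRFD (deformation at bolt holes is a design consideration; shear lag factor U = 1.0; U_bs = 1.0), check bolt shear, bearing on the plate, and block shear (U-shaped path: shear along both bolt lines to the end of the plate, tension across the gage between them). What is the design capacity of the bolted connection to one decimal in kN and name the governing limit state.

748.4 kN (block shear governs)

Bolt shear: A_b = π(20)²/4 = 314.16 mm². φR_n = 0.75 × 579 × 314.16 × 10 × 2 = 2728.5 kN.
Bearing (8 mm plate, F_u = 450 MPa): end bolts L_c = 41 − 22/2 = 30, R_n = min(1.2×30×8×450, 2.4×20×8×450) = 129.6 kN/bolt; interior L_c = 67 − 22 = 45, R_n = 172.8 kN/bolt. φR_n = 0.75 × (2×129.6 + 8×172.8) = 1231.2 kN.
Block shear: shear path 2×[41+4×67] = 2×309 mm, A_gv = 4944, A_nv = 2×(309 − 4.5×24)×8 = 3216 mm²; tension across gage: (60 − 1×24)×8 = 288 mm². R_n = min(0.6×450×3216, 0.6×345×4944) + 1.0×450×288 = min(868.32, 1023.4) + 129.6 = 997.92 kN. φR_n = 0.75 × 997.92 = 748.4 kN.
Governing: min(2728.5, 1231.2, 748.4) = 748.4 kN → block shear.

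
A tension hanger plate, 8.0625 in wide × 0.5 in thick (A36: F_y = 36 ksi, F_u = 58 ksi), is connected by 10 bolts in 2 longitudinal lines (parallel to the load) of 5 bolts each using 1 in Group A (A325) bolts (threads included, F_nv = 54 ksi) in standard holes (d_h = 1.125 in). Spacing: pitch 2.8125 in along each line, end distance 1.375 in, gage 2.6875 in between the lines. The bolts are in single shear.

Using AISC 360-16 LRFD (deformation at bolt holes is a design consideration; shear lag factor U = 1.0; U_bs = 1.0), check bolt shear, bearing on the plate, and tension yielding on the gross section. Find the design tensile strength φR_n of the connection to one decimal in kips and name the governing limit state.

Bolt shear: A_b = π(1)²/4 = 0.7854 in². φR_n = 0.75 × 54 × 0.7854 × 10 × 1 = 318.1 kips.
Bearing (0.5 in plate, F_u = 58 ksi): end bolts L_c = 1.375 − 1.125/2 = 0.8125, R_n = min(1.2×0.8125×0.5×58, 2.4×1×0.5×58) = 28.275 kips/bolt; interior L_c = 2.8125 − 1.125 = 1.6875, R_n = 58.725 kips/bolt. φR_n = 0.75 × (2×28.275 + 8×58.725) = 394.8 kips.
Tension yield (gross): A_g = 8.0625×0.5 = 4.0313 in². φR_n = 0.90 × 36 × 4.0313 = 130.6 kips.
Governing: min(318.1, 394.8, 130.6) = 130.6 kips → gross-section yield.

130.6 kips (gross-section yield governs)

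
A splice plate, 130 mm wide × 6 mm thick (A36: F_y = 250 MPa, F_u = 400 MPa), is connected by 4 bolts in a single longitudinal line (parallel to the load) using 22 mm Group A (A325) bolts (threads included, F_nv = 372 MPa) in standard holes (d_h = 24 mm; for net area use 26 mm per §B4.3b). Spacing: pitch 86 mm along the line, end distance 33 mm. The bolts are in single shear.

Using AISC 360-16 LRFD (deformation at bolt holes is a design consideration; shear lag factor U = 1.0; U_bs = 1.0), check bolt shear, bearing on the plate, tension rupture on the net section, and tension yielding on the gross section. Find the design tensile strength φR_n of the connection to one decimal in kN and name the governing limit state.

Bolt shear: A_b = π(22)²/4 = 380.13 mm². φR_n = 0.75 × 372 × 380.13 × 4 × 1 = 424.2 kN.
Bearing (6 mm plate, F_u = 400 MPa): end bolts L_c = 33 − 24/2 = 21, R_n = min(1.2×21×6×400, 2.4×22×6×400) = 60.48 kN/bolt; interior L_c = 86 − 24 = 62, R_n = 126.72 kN/bolt. φR_n = 0.75 × (1×60.48 + 3×126.72) = 330.5 kN.
Tension rupture (net): A_n = (130 − 1×26)×6 = 624 mm² (U = 1.0, A_e = A_n). φR_n = 0.75 × 400 × 624 = 187.2 kN.
Tension yield (gross): A_g = 130×6 = 780 mm². φR_n = 0.90 × 250 × 780 = 175.5 kN.
Governing: min(424.2, 330.5, 187.2, 175.5) = 175.5 kN → gross-section yield.

175.5 kN (gross-section yield governs)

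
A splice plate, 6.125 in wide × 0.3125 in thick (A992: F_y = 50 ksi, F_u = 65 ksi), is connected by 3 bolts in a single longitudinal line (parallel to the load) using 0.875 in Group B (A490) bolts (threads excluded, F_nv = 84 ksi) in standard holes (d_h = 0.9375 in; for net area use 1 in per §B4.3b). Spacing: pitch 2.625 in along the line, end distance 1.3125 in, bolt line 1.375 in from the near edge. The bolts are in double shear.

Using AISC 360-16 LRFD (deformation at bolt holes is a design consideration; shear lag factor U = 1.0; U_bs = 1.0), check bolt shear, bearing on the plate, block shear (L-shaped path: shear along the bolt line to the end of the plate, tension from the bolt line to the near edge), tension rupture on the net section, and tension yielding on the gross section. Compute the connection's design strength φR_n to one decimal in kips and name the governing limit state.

Bolt shear: A_b = π(0.875)²/4 = 0.60132 in². φR_n = 0.75 × 84 × 0.60132 × 3 × 2 = 227.3 kips.
Bearing (0.3125 in plate, F_u = 65 ksi): end bolts L_c = 1.3125 − 0.9375/2 = 0.84375, R_n = min(1.2×0.84375×0.3125×65, 2.4×0.875×0.3125×65) = 20.566 kips/bolt; interior L_c = 2.625 − 0.9375 = 1.6875, R_n = 41.133 kips/bolt. φR_n = 0.75 × (1×20.566 + 2×41.133) = 77.1 kips.
Block shear: shear path 1×[1.3125+2×2.625] = 1×6.5625 in, A_gv = 2.0508, A_nv = 1×(6.5625 − 2.5×1)×0.3125 = 1.2695 in²; tension to near edge: (1.375 − 0.5×1)×0.3125 = 0.27344 in². R_n = min(0.6×65×1.2695, 0.6×50×2.0508) + 1.0×65×0.27344 = min(49.511, 61.524) + 17.774 = 67.285 kips. φR_n = 0.75 × 67.285 = 50.5 kips.
Tension rupture (net): A_n = (6.125 − 1×1)×0.3125 = 1.6016 in² (U = 1.0, A_e = A_n). φR_n = 0.75 × 65 × 1.6016 = 78.1 kips.
Tension yield (gross): A_g = 6.125×0.3125 = 1.9141 in². φR_n = 0.90 × 50 × 1.9141 = 86.1 kips.
Governing: min(227.3, 77.1, 50.5, 78.1, 86.1) = 50.5 kips → block shear.

50.5 kips (block shear governs)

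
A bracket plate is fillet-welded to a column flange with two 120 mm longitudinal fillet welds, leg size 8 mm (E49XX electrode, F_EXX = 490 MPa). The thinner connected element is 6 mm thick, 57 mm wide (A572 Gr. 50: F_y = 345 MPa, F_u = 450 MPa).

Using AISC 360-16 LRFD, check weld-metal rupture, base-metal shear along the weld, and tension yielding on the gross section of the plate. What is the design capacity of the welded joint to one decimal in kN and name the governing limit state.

106.2 kN (gross-section yield governs)

Weld metal: throat = 0.707×8 = 5.656 mm, L = 2×120 = 240 mm. φR_n = 0.75 × 0.6 × 490 × 5.656 × 240 = 299.3 kN.
Base metal shear (6 mm plate): yield φR_n = 1.0×0.6×345×6×240 = 298.1 kN; rupture φR_n = 0.75×0.6×450×6×240 = 291.6 kN; take 291.6 kN (rupture).
Tension yield (gross): A_g = 57×6 = 342 mm². φR_n = 0.90 × 345 × 342 = 106.2 kN.
Governing: min(299.3, 291.6, 106.2) = 106.2 kN → gross-section yield.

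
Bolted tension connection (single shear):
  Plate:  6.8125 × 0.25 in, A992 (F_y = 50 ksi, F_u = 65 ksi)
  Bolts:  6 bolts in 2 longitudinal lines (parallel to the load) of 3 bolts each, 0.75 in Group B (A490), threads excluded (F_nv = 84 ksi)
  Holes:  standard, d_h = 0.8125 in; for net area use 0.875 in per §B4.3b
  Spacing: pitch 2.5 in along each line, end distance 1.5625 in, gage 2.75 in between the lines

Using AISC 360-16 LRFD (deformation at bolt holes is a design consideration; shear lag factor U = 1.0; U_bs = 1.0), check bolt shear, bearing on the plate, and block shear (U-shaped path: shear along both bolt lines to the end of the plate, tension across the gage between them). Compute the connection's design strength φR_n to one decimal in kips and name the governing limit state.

Bolt shear: A_b = π(0.75)²/4 = 0.44179 in². φR_n = 0.75 × 84 × 0.44179 × 6 × 1 = 167.0 kips.
Bearing (0.25 in plate, F_u = 65 ksi): end bolts L_c = 1.5625 − 0.8125/2 = 1.15625, R_n = min(1.2×1.15625×0.25×65, 2.4×0.75×0.25×65) = 22.547 kips/bolt; interior L_c = 2.5 − 0.8125 = 1.6875, R_n = 29.25 kips/bolt. φR_n = 0.75 × (2×22.547 + 4×29.25) = 121.6 kips.
Block shear: shear path 2×[1.5625+2×2.5] = 2×6.5625 in, A_gv = 3.2813, A_nv = 2×(6.5625 − 2.5×0.875)×0.25 = 2.1875 in²; tension across gage: (2.75 − 1×0.875)×0.25 = 0.46875 in². R_n = min(0.6×65×2.1875, 0.6×50×3.2813) + 1.0×65×0.46875 = min(85.313, 98.439) + 30.469 = 115.78 kips. φR_n = 0.75 × 115.78 = 86.8 kips.
Governing: min(167.0, 121.6, 86.8) = 86.8 kips → block shear.

86.8 kips (block shear governs)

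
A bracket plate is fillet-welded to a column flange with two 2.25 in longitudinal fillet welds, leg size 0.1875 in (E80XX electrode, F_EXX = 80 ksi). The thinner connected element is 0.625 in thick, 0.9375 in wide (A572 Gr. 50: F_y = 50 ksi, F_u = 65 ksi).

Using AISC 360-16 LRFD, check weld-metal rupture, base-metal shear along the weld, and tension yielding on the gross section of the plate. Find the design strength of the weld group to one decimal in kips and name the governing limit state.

21.5 kips (weld metal governs)

Weld metal: throat = 0.707×0.1875 = 0.13256 in, L = 2×2.25 = 4.5 in. φR_n = 0.75 × 0.6 × 80 × 0.13256 × 4.5 = 21.5 kips.
Base metal shear (0.625 in plate): yield φR_n = 1.0×0.6×50×0.625×4.5 = 84.4 kips; rupture φR_n = 0.75×0.6×65×0.625×4.5 = 82.3 kips; take 82.3 kips (rupture).
Tension yield (gross): A_g = 0.9375×0.625 = 0.58594 in². φR_n = 0.90 × 50 × 0.58594 = 26.4 kips.
Governing: min(21.5, 82.3, 26.4) = 21.5 kips → weld metal.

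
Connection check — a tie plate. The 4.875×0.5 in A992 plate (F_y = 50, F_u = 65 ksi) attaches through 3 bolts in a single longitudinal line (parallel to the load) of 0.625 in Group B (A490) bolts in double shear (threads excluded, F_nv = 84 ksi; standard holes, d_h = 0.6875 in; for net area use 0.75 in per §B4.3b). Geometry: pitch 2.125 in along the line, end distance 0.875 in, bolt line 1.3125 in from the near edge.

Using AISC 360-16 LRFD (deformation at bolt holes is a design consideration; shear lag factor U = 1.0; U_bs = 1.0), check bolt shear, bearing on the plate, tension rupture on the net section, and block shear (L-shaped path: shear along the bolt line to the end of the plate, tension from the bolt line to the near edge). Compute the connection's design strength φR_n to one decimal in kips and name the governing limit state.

70.4 kips (block shear governs)

Bolt shear: A_b = π(0.625)²/4 = 0.3068 in². φR_n = 0.75 × 84 × 0.3068 × 3 × 2 = 116.0 kips.
Bearing (0.5 in plate, F_u = 65 ksi): end bolts L_c = 0.875 − 0.6875/2 = 0.53125, R_n = min(1.2×0.53125×0.5×65, 2.4×0.625×0.5×65) = 20.719 kips/bolt; interior L_c = 2.125 − 0.6875 = 1.4375, R_n = 48.75 kips/bolt. φR_n = 0.75 × (1×20.719 + 2×48.75) = 88.7 kips.
Tension rupture (net): A_n = (4.875 − 1×0.75)×0.5 = 2.0625 in² (U = 1.0, A_e = A_n). φR_n = 0.75 × 65 × 2.0625 = 100.5 kips.
Block shear: shear path 1×[0.875+2×2.125] = 1×5.125 in, A_gv = 2.5625, A_nv = 1×(5.125 − 2.5×0.75)×0.5 = 1.625 in²; tension to near edge: (1.3125 − 0.5×0.75)×0.5 = 0.46875 in². R_n = min(0.6×65×1.625, 0.6×50×2.5625) + 1.0×65×0.46875 = min(63.375, 76.875) + 30.469 = 93.844 kips. φR_n = 0.75 × 93.844 = 70.4 kips.
Governing: min(116.0, 88.7, 100.5, 70.4) = 70.4 kips → block shear.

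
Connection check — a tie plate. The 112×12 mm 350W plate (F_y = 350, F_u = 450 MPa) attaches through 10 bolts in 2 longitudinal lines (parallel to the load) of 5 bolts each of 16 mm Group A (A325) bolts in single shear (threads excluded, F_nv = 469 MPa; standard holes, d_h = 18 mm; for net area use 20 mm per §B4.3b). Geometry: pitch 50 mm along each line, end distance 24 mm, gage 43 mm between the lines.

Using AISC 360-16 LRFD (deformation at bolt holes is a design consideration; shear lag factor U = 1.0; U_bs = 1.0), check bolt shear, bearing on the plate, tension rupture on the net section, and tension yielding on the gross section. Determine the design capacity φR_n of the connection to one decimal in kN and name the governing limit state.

291.6 kN (net-section rupture governs)

Bolt shear: A_b = π(16)²/4 = 201.06 mm². φR_n = 0.75 × 469 × 201.06 × 10 × 1 = 707.2 kN.
Bearing (12 mm plate, F_u = 450 MPa): end bolts L_c = 24 − 18/2 = 15, R_n = min(1.2×15×12×450, 2.4×16×12×450) = 97.2 kN/bolt; interior L_c = 50 − 18 = 32, R_n = 207.36 kN/bolt. φR_n = 0.75 × (2×97.2 + 8×207.36) = 1390.0 kN.
Tension rupture (net): A_n = (112 − 2×20)×12 = 864 mm² (U = 1.0, A_e = A_n). φR_n = 0.75 × 450 × 864 = 291.6 kN.
Tension yield (gross): A_g = 112×12 = 1344 mm². φR_n = 0.90 × 350 × 1344 = 423.4 kN.
Governing: min(707.2, 1390.0, 291.6, 423.4) = 291.6 kN → net-section rupture.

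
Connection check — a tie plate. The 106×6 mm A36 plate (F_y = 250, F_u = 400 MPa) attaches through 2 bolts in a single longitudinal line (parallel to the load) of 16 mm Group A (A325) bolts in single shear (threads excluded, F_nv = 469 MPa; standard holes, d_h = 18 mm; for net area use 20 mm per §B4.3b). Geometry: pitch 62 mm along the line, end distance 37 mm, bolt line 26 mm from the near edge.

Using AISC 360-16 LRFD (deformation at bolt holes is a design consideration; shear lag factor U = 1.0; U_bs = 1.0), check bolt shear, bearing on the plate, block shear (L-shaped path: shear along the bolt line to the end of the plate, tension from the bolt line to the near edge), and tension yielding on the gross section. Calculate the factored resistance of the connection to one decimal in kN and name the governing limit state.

95.6 kN (block shear governs)

Bolt shear: A_b = π(16)²/4 = 201.06 mm². φR_n = 0.75 × 469 × 201.06 × 2 × 1 = 141.4 kN.
Bearing (6 mm plate, F_u = 400 MPa): end bolts L_c = 37 − 18/2 = 28, R_n = min(1.2×28×6×400, 2.4×16×6×400) = 80.64 kN/bolt; interior L_c = 62 − 18 = 44, R_n = 92.16 kN/bolt. φR_n = 0.75 × (1×80.64 + 1×92.16) = 129.6 kN.
Block shear: shear path 1×[37+1×62] = 1×99 mm, A_gv = 594, A_nv = 1×(99 − 1.5×20)×6 = 414 mm²; tension to near edge: (26 − 0.5×20)×6 = 96 mm². R_n = min(0.6×400×414, 0.6×250×594) + 1.0×400×96 = min(99.36, 89.1) + 38.4 = 127.5 kN. φR_n = 0.75 × 127.5 = 95.6 kN.
Tension yield (gross): A_g = 106×6 = 636 mm². φR_n = 0.90 × 250 × 636 = 143.1 kN.
Governing: min(141.4, 129.6, 95.6, 143.1) = 95.6 kN → block shear.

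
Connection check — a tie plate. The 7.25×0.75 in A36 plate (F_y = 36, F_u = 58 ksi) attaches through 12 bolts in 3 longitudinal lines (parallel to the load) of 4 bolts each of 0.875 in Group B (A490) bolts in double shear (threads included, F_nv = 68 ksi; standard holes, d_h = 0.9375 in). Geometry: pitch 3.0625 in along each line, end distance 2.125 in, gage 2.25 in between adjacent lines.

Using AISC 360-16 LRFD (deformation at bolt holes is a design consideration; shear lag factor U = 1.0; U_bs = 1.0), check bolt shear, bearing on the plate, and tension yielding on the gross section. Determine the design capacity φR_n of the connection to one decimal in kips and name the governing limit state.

176.2 kips (gross-section yield governs)

Bolt shear: A_b = π(0.875)²/4 = 0.60132 in². φR_n = 0.75 × 68 × 0.60132 × 12 × 2 = 736.0 kips.
Bearing (0.75 in plate, F_u = 58 ksi): end bolts L_c = 2.125 − 0.9375/2 = 1.65625, R_n = min(1.2×1.65625×0.75×58, 2.4×0.875×0.75×58) = 86.456 kips/bolt; interior L_c = 3.0625 − 0.9375 = 2.125, R_n = 91.35 kips/bolt. φR_n = 0.75 × (3×86.456 + 9×91.35) = 811.1 kips.
Tension yield (gross): A_g = 7.25×0.75 = 5.4375 in². φR_n = 0.90 × 36 × 5.4375 = 176.2 kips.
Governing: min(736.0, 811.1, 176.2) = 176.2 kips → gross-section yield.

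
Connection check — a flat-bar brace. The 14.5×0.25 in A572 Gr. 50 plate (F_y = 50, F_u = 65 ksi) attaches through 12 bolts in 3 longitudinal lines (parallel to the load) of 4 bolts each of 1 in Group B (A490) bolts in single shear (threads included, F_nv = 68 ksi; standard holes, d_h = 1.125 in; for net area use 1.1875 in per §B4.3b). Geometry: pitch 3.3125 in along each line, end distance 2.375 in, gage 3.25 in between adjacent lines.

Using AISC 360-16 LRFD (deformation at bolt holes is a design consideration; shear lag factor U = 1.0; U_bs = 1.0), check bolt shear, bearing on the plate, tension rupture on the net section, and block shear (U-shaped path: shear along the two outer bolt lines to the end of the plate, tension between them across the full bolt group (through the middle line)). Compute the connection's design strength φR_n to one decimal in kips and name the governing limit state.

Bolt shear: A_b = π(1)²/4 = 0.7854 in². φR_n = 0.75 × 68 × 0.7854 × 12 × 1 = 480.7 kips.
Bearing (0.25 in plate, F_u = 65 ksi): end bolts L_c = 2.375 − 1.125/2 = 1.8125, R_n = min(1.2×1.8125×0.25×65, 2.4×1×0.25×65) = 35.344 kips/bolt; interior L_c = 3.3125 − 1.125 = 2.1875, R_n = 39 kips/bolt. φR_n = 0.75 × (3×35.344 + 9×39) = 342.8 kips.
Tension rupture (net): A_n = (14.5 − 3×1.1875)×0.25 = 2.7344 in² (U = 1.0, A_e = A_n). φR_n = 0.75 × 65 × 2.7344 = 133.3 kips.
Block shear: shear path 2×[2.375+3×3.3125] = 2×12.3125 in, A_gv = 6.1563, A_nv = 2×(12.3125 − 3.5×1.1875)×0.25 = 4.0781 in²; tension across gage: (6.5 − 2×1.1875)×0.25 = 1.0313 in². R_n = min(0.6×65×4.0781, 0.6×50×6.1563) + 1.0×65×1.0313 = min(159.05, 184.69) + 67.035 = 226.09 kips. φR_n = 0.75 × 226.09 = 169.6 kips.
Governing: min(480.7, 342.8, 133.3, 169.6) = 133.3 kips → net-section rupture.

133.3 kips (net-section rupture governs)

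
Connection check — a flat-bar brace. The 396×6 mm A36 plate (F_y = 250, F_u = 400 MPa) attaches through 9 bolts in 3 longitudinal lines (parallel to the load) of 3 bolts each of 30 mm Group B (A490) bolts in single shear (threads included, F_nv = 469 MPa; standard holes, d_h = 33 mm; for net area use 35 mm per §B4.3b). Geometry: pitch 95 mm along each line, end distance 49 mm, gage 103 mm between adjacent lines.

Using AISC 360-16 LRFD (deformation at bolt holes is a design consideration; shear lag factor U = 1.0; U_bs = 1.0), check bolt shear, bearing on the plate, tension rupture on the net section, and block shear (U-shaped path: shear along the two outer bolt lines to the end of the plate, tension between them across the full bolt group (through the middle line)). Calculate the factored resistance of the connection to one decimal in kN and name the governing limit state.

Bolt shear: A_b = π(30)²/4 = 706.86 mm². φR_n = 0.75 × 469 × 706.86 × 9 × 1 = 2237.7 kN.
Bearing (6 mm plate, F_u = 400 MPa): end bolts L_c = 49 − 33/2 = 32.5, R_n = min(1.2×32.5×6×400, 2.4×30×6×400) = 93.6 kN/bolt; interior L_c = 95 − 33 = 62, R_n = 172.8 kN/bolt. φR_n = 0.75 × (3×93.6 + 6×172.8) = 988.2 kN.
Tension rupture (net): A_n = (396 − 3×35)×6 = 1746 mm² (U = 1.0, A_e = A_n). φR_n = 0.75 × 400 × 1746 = 523.8 kN.
Block shear: shear path 2×[49+2×95] = 2×239 mm, A_gv = 2868, A_nv = 2×(239 − 2.5×35)×6 = 1818 mm²; tension across gage: (206 − 2×35)×6 = 816 mm². R_n = min(0.6×400×1818, 0.6×250×2868) + 1.0×400×816 = min(436.32, 430.2) + 326.4 = 756.6 kN. φR_n = 0.75 × 756.6 = 567.5 kN.
Governing: min(2237.7, 988.2, 523.8, 567.5) = 523.8 kN → net-section rupture.

523.8 kN (net-section rupture governs)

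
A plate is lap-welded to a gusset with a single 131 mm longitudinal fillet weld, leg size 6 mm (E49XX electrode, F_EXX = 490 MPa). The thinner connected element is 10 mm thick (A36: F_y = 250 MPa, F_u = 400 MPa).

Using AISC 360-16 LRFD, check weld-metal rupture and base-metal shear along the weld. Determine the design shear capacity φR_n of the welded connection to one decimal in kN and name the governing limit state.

122.5 kN (weld metal governs)

Weld metal: throat = 0.707×6 = 4.242 mm, L = 131 mm. φR_n = 0.75 × 0.6 × 490 × 4.242 × 131 = 122.5 kN.
Base metal shear (10 mm plate): yield φR_n = 1.0×0.6×250×10×131 = 196.5 kN; rupture φR_n = 0.75×0.6×400×10×131 = 235.8 kN; take 196.5 kN (yield).
Governing: min(122.5, 196.5) = 122.5 kN → weld metal.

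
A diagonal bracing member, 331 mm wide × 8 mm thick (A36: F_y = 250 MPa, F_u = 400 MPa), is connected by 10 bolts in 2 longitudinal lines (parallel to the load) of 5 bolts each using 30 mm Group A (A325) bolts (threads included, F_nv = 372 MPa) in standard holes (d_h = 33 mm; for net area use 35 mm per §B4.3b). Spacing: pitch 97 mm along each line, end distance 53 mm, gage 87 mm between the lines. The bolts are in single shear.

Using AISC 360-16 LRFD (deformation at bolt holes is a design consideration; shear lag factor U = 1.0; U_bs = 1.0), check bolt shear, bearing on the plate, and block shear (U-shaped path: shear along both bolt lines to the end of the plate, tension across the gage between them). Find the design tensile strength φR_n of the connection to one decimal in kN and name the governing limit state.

918.6 kN (block shear governs)

Bolt shear: A_b = π(30)²/4 = 706.86 mm². φR_n = 0.75 × 372 × 706.86 × 10 × 1 = 1972.1 kN.
Bearing (8 mm plate, F_u = 400 MPa): end bolts L_c = 53 − 33/2 = 36.5, R_n = min(1.2×36.5×8×400, 2.4×30×8×400) = 140.16 kN/bolt; interior L_c = 97 − 33 = 64, R_n = 230.4 kN/bolt. φR_n = 0.75 × (2×140.16 + 8×230.4) = 1592.6 kN.
Block shear: shear path 2×[53+4×97] = 2×441 mm, A_gv = 7056, A_nv = 2×(441 − 4.5×35)×8 = 4536 mm²; tension across gage: (87 − 1×35)×8 = 416 mm². R_n = min(0.6×400×4536, 0.6×250×7056) + 1.0×400×416 = min(1088.6, 1058.4) + 166.4 = 1224.8 kN. φR_n = 0.75 × 1224.8 = 918.6 kN.
Governing: min(1972.1, 1592.6, 918.6) = 918.6 kN → block shear.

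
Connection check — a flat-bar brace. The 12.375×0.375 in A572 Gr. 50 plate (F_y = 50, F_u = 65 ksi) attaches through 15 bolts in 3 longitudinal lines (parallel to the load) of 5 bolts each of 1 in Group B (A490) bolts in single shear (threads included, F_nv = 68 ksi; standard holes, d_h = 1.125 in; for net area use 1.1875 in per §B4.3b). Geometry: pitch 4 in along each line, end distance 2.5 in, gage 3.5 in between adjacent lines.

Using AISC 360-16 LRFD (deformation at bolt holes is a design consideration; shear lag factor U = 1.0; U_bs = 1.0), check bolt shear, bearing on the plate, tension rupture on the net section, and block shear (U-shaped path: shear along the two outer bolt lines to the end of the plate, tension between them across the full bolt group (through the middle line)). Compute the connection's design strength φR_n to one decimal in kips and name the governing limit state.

Bolt shear: A_b = π(1)²/4 = 0.7854 in². φR_n = 0.75 × 68 × 0.7854 × 15 × 1 = 600.8 kips.
Bearing (0.375 in plate, F_u = 65 ksi): end bolts L_c = 2.5 − 1.125/2 = 1.9375, R_n = min(1.2×1.9375×0.375×65, 2.4×1×0.375×65) = 56.672 kips/bolt; interior L_c = 4 − 1.125 = 2.875, R_n = 58.5 kips/bolt. φR_n = 0.75 × (3×56.672 + 12×58.5) = 654.0 kips.
Tension rupture (net): A_n = (12.375 − 3×1.1875)×0.375 = 3.3047 in² (U = 1.0, A_e = A_n). φR_n = 0.75 × 65 × 3.3047 = 161.1 kips.
Block shear: shear path 2×[2.5+4×4] = 2×18.5 in, A_gv = 13.875, A_nv = 2×(18.5 − 4.5×1.1875)×0.375 = 9.8672 in²; tension across gage: (7 − 2×1.1875)×0.375 = 1.7344 in². R_n = min(0.6×65×9.8672, 0.6×50×13.875) + 1.0×65×1.7344 = min(384.82, 416.25) + 112.74 = 497.56 kips. φR_n = 0.75 × 497.56 = 373.2 kips.
Governing: min(600.8, 654.0, 161.1, 373.2) = 161.1 kips → net-section rupture.

161.1 kips (net-section rupture governs)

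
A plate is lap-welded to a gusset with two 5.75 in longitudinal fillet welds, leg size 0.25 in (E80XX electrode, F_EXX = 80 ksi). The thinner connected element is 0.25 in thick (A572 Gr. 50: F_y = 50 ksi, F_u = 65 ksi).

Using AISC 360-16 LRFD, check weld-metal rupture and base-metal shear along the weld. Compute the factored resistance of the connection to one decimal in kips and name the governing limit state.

73.2 kips (weld metal governs)

Weld metal: throat = 0.707×0.25 = 0.17675 in, L = 2×5.75 = 11.5 in. φR_n = 0.75 × 0.6 × 80 × 0.17675 × 11.5 = 73.2 kips.
Base metal shear (0.25 in plate): yield φR_n = 1.0×0.6×50×0.25×11.5 = 86.3 kips; rupture φR_n = 0.75×0.6×65×0.25×11.5 = 84.1 kips; take 84.1 kips (rupture).
Governing: min(73.2, 84.1) = 73.2 kips → weld metal.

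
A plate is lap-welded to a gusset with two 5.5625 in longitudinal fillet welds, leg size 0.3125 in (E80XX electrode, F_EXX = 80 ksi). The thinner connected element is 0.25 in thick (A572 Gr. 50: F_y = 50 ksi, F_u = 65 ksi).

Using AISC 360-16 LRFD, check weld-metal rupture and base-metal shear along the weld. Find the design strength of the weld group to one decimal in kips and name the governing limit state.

Weld metal: throat = 0.707×0.3125 = 0.22094 in, L = 2×5.5625 = 11.125 in. φR_n = 0.75 × 0.6 × 80 × 0.22094 × 11.125 = 88.5 kips.
Base metal shear (0.25 in plate): yield φR_n = 1.0×0.6×50×0.25×11.125 = 83.4 kips; rupture φR_n = 0.75×0.6×65×0.25×11.125 = 81.4 kips; take 81.4 kips (rupture).
Governing: min(88.5, 81.4) = 81.4 kips → base-metal shear.

81.4 kips (base-metal shear governs)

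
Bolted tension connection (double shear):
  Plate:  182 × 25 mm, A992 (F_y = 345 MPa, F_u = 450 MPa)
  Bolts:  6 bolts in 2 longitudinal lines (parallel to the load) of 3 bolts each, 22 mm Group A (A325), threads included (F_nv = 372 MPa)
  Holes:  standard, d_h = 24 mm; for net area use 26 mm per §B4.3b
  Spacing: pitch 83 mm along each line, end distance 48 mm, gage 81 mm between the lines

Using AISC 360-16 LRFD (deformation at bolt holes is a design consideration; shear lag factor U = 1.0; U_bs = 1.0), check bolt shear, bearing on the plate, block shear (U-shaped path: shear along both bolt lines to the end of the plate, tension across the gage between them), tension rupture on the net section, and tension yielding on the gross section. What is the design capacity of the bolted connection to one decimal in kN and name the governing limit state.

1096.9 kN (net-section rupture governs)

Bolt shear: A_b = π(22)²/4 = 380.13 mm². φR_n = 0.75 × 372 × 380.13 × 6 × 2 = 1272.7 kN.
Bearing (25 mm plate, F_u = 450 MPa): end bolts L_c = 48 − 24/2 = 36, R_n = min(1.2×36×25×450, 2.4×22×25×450) = 486 kN/bolt; interior L_c = 83 − 24 = 59, R_n = 594 kN/bolt. φR_n = 0.75 × (2×486 + 4×594) = 2511.0 kN.
Block shear: shear path 2×[48+2×83] = 2×214 mm, A_gv = 10700, A_nv = 2×(214 − 2.5×26)×25 = 7450 mm²; tension across gage: (81 − 1×26)×25 = 1375 mm². R_n = min(0.6×450×7450, 0.6×345×10700) + 1.0×450×1375 = min(2011.5, 2214.9) + 618.75 = 2630.3 kN. φR_n = 0.75 × 2630.3 = 1972.7 kN.
Tension rupture (net): A_n = (182 − 2×26)×25 = 3250 mm² (U = 1.0, A_e = A_n). φR_n = 0.75 × 450 × 3250 = 1096.9 kN.
Tension yield (gross): A_g = 182×25 = 4550 mm². φR_n = 0.90 × 345 × 4550 = 1412.8 kN.
Governing: min(1272.7, 2511.0, 1972.7, 1096.9, 1412.8) = 1096.9 kN → net-section rupture.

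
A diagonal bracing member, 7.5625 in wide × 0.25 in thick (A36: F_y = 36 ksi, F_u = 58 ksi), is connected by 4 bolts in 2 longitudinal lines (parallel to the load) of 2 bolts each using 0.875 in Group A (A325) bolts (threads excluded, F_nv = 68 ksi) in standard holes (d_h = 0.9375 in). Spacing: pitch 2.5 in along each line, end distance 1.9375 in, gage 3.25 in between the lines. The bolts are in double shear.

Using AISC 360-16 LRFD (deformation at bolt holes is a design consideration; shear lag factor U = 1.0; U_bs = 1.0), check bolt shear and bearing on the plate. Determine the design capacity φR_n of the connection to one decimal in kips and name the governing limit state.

Bolt shear: A_b = π(0.875)²/4 = 0.60132 in². φR_n = 0.75 × 68 × 0.60132 × 4 × 2 = 245.3 kips.
Bearing (0.25 in plate, F_u = 58 ksi): end bolts L_c = 1.9375 − 0.9375/2 = 1.46875, R_n = min(1.2×1.46875×0.25×58, 2.4×0.875×0.25×58) = 25.556 kips/bolt; interior L_c = 2.5 − 0.9375 = 1.5625, R_n = 27.188 kips/bolt. φR_n = 0.75 × (2×25.556 + 2×27.188) = 79.1 kips.
Governing: min(245.3, 79.1) = 79.1 kips → bearing.

79.1 kips (bearing governs)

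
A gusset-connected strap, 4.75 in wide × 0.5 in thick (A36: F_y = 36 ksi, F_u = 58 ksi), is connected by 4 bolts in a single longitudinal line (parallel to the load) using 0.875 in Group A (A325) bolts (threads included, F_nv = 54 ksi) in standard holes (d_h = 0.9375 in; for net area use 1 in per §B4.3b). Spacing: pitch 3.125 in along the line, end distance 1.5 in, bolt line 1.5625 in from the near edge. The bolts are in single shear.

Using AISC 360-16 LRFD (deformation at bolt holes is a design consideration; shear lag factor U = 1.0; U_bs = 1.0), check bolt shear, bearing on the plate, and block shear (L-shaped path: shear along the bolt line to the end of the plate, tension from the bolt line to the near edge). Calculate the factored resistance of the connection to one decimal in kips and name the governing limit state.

97.4 kips (bolt shear governs)

Bolt shear: A_b = π(0.875)²/4 = 0.60132 in². φR_n = 0.75 × 54 × 0.60132 × 4 × 1 = 97.4 kips.
Bearing (0.5 in plate, F_u = 58 ksi): end bolts L_c = 1.5 − 0.9375/2 = 1.03125, R_n = min(1.2×1.03125×0.5×58, 2.4×0.875×0.5×58) = 35.888 kips/bolt; interior L_c = 3.125 − 0.9375 = 2.1875, R_n = 60.9 kips/bolt. φR_n = 0.75 × (1×35.888 + 3×60.9) = 163.9 kips.
Block shear: shear path 1×[1.5+3×3.125] = 1×10.875 in, A_gv = 5.4375, A_nv = 1×(10.875 − 3.5×1)×0.5 = 3.6875 in²; tension to near edge: (1.5625 − 0.5×1)×0.5 = 0.53125 in². R_n = min(0.6×58×3.6875, 0.6×36×5.4375) + 1.0×58×0.53125 = min(128.33, 117.45) + 30.813 = 148.26 kips. φR_n = 0.75 × 148.26 = 111.2 kips.
Governing: min(97.4, 163.9, 111.2) = 97.4 kips → bolt shear.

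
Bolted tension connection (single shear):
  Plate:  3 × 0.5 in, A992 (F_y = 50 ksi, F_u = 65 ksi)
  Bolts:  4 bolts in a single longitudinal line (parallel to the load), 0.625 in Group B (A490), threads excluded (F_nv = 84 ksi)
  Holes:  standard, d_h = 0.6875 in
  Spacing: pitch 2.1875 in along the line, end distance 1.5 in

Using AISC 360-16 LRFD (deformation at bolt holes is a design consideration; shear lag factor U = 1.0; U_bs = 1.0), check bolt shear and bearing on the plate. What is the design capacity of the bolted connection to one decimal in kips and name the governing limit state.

77.3 kips (bolt shear governs)

Bolt shear: A_b = π(0.625)²/4 = 0.3068 in². φR_n = 0.75 × 84 × 0.3068 × 4 × 1 = 77.3 kips.
Bearing (0.5 in plate, F_u = 65 ksi): end bolts L_c = 1.5 − 0.6875/2 = 1.15625, R_n = min(1.2×1.15625×0.5×65, 2.4×0.625×0.5×65) = 45.094 kips/bolt; interior L_c = 2.1875 − 0.6875 = 1.5, R_n = 48.75 kips/bolt. φR_n = 0.75 × (1×45.094 + 3×48.75) = 143.5 kips.
Governing: min(77.3, 143.5) = 77.3 kips → bolt shear.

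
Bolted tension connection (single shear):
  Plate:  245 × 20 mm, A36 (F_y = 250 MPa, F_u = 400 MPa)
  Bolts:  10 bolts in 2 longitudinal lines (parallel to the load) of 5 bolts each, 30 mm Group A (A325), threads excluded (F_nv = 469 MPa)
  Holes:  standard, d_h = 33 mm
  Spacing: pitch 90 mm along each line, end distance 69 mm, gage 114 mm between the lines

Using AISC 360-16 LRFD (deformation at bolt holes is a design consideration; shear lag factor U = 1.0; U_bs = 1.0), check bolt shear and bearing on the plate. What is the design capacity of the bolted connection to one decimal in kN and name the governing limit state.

Bolt shear: A_b = π(30)²/4 = 706.86 mm². φR_n = 0.75 × 469 × 706.86 × 10 × 1 = 2486.4 kN.
Bearing (20 mm plate, F_u = 400 MPa): end bolts L_c = 69 − 33/2 = 52.5, R_n = min(1.2×52.5×20×400, 2.4×30×20×400) = 504 kN/bolt; interior L_c = 90 − 33 = 57, R_n = 547.2 kN/bolt. φR_n = 0.75 × (2×504 + 8×547.2) = 4039.2 kN.
Governing: min(2486.4, 4039.2) = 2486.4 kN → bolt shear.

2486.4 kN (bolt shear governs)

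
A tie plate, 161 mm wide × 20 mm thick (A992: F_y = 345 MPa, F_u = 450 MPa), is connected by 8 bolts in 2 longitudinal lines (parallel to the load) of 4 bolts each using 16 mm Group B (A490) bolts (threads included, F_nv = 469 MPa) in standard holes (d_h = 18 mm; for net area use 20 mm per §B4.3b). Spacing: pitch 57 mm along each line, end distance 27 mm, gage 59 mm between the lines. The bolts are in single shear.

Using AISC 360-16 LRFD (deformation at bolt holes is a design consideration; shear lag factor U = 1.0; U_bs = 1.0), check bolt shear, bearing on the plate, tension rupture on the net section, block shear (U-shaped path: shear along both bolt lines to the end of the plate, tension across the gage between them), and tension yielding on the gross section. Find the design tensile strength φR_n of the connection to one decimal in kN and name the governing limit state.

565.8 kN (bolt shear governs)

Bolt shear: A_b = π(16)²/4 = 201.06 mm². φR_n = 0.75 × 469 × 201.06 × 8 × 1 = 565.8 kN.
Bearing (20 mm plate, F_u = 450 MPa): end bolts L_c = 27 − 18/2 = 18, R_n = min(1.2×18×20×450, 2.4×16×20×450) = 194.4 kN/bolt; interior L_c = 57 − 18 = 39, R_n = 345.6 kN/bolt. φR_n = 0.75 × (2×194.4 + 6×345.6) = 1846.8 kN.
Tension rupture (net): A_n = (161 − 2×20)×20 = 2420 mm² (U = 1.0, A_e = A_n). φR_n = 0.75 × 450 × 2420 = 816.8 kN.
Block shear: shear path 2×[27+3×57] = 2×198 mm, A_gv = 7920, A_nv = 2×(198 − 3.5×20)×20 = 5120 mm²; tension across gage: (59 − 1×20)×20 = 780 mm². R_n = min(0.6×450×5120, 0.6×345×7920) + 1.0×450×780 = min(1382.4, 1639.4) + 351 = 1733.4 kN. φR_n = 0.75 × 1733.4 = 1300.1 kN.
Tension yield (gross): A_g = 161×20 = 3220 mm². φR_n = 0.90 × 345 × 3220 = 999.8 kN.
Governing: min(565.8, 1846.8, 816.8, 1300.1, 999.8) = 565.8 kN → bolt shear.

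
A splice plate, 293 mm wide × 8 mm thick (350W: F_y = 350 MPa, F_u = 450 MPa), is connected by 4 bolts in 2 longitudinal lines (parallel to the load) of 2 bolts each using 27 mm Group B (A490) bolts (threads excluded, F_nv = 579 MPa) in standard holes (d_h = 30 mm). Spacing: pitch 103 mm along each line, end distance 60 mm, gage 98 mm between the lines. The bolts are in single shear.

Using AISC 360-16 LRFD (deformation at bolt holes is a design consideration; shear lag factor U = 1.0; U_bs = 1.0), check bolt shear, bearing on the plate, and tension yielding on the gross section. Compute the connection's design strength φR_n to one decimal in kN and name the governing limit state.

641.5 kN (bearing governs)

Bolt shear: A_b = π(27)²/4 = 572.56 mm². φR_n = 0.75 × 579 × 572.56 × 4 × 1 = 994.5 kN.
Bearing (8 mm plate, F_u = 450 MPa): end bolts L_c = 60 − 30/2 = 45, R_n = min(1.2×45×8×450, 2.4×27×8×450) = 194.4 kN/bolt; interior L_c = 103 − 30 = 73, R_n = 233.28 kN/bolt. φR_n = 0.75 × (2×194.4 + 2×233.28) = 641.5 kN.
Tension yield (gross): A_g = 293×8 = 2344 mm². φR_n = 0.90 × 350 × 2344 = 738.4 kN.
Governing: min(994.5, 641.5, 738.4) = 641.5 kN → bearing.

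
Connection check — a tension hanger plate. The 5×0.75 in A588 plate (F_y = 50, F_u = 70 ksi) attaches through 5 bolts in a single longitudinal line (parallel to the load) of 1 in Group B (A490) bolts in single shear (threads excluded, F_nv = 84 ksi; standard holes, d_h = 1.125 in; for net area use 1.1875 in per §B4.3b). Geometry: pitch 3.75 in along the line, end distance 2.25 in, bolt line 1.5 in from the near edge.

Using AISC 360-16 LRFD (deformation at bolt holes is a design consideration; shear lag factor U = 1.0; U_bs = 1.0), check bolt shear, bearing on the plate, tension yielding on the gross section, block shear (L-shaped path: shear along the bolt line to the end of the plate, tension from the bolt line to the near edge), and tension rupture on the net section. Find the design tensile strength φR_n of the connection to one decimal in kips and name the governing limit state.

150.1 kips (net-section rupture governs)

Bolt shear: A_b = π(1)²/4 = 0.7854 in². φR_n = 0.75 × 84 × 0.7854 × 5 × 1 = 247.4 kips.
Bearing (0.75 in plate, F_u = 70 ksi): end bolts L_c = 2.25 − 1.125/2 = 1.6875, R_n = min(1.2×1.6875×0.75×70, 2.4×1×0.75×70) = 106.31 kips/bolt; interior L_c = 3.75 − 1.125 = 2.625, R_n = 126 kips/bolt. φR_n = 0.75 × (1×106.31 + 4×126) = 457.7 kips.
Tension yield (gross): A_g = 5×0.75 = 3.75 in². φR_n = 0.90 × 50 × 3.75 = 168.8 kips.
Block shear: shear path 1×[2.25+4×3.75] = 1×17.25 in, A_gv = 12.938, A_nv = 1×(17.25 − 4.5×1.1875)×0.75 = 8.9297 in²; tension to near edge: (1.5 − 0.5×1.1875)×0.75 = 0.67969 in². R_n = min(0.6×70×8.9297, 0.6×50×12.938) + 1.0×70×0.67969 = min(375.05, 388.14) + 47.578 = 422.63 kips. φR_n = 0.75 × 422.63 = 317.0 kips.
Tension rupture (net): A_n = (5 − 1×1.1875)×0.75 = 2.8594 in² (U = 1.0, A_e = A_n). φR_n = 0.75 × 70 × 2.8594 = 150.1 kips.
Governing: min(247.4, 457.7, 168.8, 317.0, 150.1) = 150.1 kips → net-section rupture.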